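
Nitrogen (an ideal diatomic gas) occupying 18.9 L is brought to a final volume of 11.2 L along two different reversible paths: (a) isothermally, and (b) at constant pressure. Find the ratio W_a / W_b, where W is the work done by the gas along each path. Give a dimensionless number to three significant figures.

W_a / W_b ≈ 1.28

Path (a) isothermal: W = P₁V₁ ln(V₂/V₁) → W_a/(P₁V₁) = -0.5232.
Path (b) isobaric: W = P₁(V₂ − V₁) → W_b/(P₁V₁) = -0.4074.
W_a / W_b = -0.5232 / -0.4074 = 1.284.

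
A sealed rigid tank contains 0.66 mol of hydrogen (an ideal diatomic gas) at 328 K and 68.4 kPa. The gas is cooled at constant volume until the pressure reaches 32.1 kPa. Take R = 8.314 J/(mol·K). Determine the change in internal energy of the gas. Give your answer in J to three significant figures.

ΔU ≈ -2390 J

Constant volume ⇒ W = 0, so Q = ΔU = nCᵥΔT with Cᵥ = 5R/2 = 20.79 J/(mol·K).
At constant V, T₂/T₁ = P₂/P₁ ⇒ ΔT = T₁(P₂/P₁ − 1) = 328·(32.1/68.4 − 1) = -174.1 K.
ΔU = (0.66)(20.79)(-174.1) = -2388 J.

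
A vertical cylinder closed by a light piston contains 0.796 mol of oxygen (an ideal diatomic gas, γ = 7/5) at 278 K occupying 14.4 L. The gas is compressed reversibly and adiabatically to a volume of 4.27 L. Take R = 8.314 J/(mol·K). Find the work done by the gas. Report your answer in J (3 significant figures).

W ≈ -2880 J

Adiabatic: TV^(γ−1) = const with γ = 7/5.
T₂ = T₁ (V₁/V₂)^(γ−1) = 278 × (14.4/4.27)^0.4 = 278 × 1.626 = 452.1 K.
W_by = nCᵥ(T₁ − T₂) = (0.796)(20.79)(278 − 452.1) = -2880 J.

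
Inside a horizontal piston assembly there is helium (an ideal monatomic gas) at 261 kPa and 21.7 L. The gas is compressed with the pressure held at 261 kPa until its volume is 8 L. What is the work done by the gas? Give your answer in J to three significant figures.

W ≈ -3580 J

Isobaric: W = P ΔV.
W = (261 kPa)(8 − 21.7 L) = (261)(-13.7) = -3576 J.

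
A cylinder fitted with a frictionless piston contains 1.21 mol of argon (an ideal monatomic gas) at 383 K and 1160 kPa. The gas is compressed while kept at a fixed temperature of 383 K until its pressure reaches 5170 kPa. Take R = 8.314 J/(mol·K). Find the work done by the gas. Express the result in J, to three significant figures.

W ≈ -5760 J

Isothermal process: W = nRT ln(V₂/V₁) = nRT ln(P₁/P₂).
W = (1.21)(8.314)(383) × ln(1160/5170)
  = 3853 × ln(0.2244) = 3853 × -1.494
W_by_gas = -5758 J.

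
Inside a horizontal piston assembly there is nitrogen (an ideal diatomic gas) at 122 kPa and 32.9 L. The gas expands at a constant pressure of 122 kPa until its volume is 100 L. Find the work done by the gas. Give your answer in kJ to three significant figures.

W ≈ 8.19 kJ

Isobaric: W = P ΔV.
W = (122 kPa)(100 − 32.9 L) = (122)(67.1) = 8186 J.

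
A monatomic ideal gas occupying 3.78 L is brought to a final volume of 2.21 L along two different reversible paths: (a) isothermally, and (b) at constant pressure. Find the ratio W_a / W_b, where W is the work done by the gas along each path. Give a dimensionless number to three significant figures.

W_a / W_b ≈ 1.29

Path (a) isothermal: W = P₁V₁ ln(V₂/V₁) → W_a/(P₁V₁) = -0.5367.
Path (b) isobaric: W = P₁(V₂ − V₁) → W_b/(P₁V₁) = -0.4153.
W_a / W_b = -0.5367 / -0.4153 = 1.292.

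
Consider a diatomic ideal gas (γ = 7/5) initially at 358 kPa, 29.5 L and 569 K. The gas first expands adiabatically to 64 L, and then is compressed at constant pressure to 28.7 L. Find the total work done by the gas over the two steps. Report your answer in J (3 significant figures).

Step 1 (adiabatic): W = (P₁V₁ − P₂V₂)/(γ−1) = (10561 − 7748)/0.4 = 7034 J.
After step 1: P = 121.1 kPa, V = 64 L, T = 417.4 K.
Step 2 (isobaric): W = PΔV = (121.1 kPa)(28.7 − 64 L) = -4273 J.
W_total = 7034 − 4273 = 2761 J.

W_total ≈ 2760 J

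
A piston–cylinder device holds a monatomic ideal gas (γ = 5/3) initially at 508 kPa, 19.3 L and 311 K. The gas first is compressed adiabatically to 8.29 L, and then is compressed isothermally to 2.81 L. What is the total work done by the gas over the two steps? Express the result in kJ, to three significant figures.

Step 1 (adiabatic): W = (P₁V₁ − P₂V₂)/(γ−1) = (9804 − 17222)/0.667 = -11127 J.
After step 1: P = 2077 kPa, V = 8.29 L, T = 546.3 K.
Step 2 (isothermal): W = P₁V₁ ln(V₂/V₁) = (17222) ln(2.81/8.29) = -18632 J.
W_total = -11127 − 18632 = -29759 J.

W_total ≈ -29.8 kJ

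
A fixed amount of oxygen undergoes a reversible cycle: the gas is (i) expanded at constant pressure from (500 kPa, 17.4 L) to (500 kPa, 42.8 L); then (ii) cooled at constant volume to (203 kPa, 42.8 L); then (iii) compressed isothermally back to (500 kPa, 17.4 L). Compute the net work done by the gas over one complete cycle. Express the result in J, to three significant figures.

Leg (i): W = PΔV = (500)(42.8 − 17.4) = 12700 J.
Leg (ii): W = 0.
Leg (iii): W = PᵢVᵢ ln(V_f/Vᵢ) = (8688) ln(17.4/42.8) = -7820 J.
W_net = 12700 − 7820 = 4880 J.

W_net ≈ 4880 J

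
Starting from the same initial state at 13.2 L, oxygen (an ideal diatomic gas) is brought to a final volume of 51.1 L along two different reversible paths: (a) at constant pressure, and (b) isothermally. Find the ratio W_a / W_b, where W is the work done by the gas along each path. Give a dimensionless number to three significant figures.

Path (a) isobaric: W = P₁(V₂ − V₁) → W_a/(P₁V₁) = 2.871.
Path (b) isothermal: W = P₁V₁ ln(V₂/V₁) → W_b/(P₁V₁) = 1.354.
W_a / W_b = 2.871 / 1.354 = 2.121.

W_a / W_b ≈ 2.12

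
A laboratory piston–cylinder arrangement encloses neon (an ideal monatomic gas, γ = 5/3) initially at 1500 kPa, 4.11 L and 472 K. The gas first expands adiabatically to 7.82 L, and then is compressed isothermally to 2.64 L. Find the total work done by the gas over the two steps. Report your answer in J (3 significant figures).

Step 1 (adiabatic): W = (P₁V₁ − P₂V₂)/(γ−1) = (6165 − 4015)/0.667 = 3225 J.
After step 1: P = 513.4 kPa, V = 7.82 L, T = 307.4 K.
Step 2 (isothermal): W = P₁V₁ ln(V₂/V₁) = (4015) ln(2.64/7.82) = -4360 J.
W_total = 3225 − 4360 = -1135 J.

W_total ≈ -1140 J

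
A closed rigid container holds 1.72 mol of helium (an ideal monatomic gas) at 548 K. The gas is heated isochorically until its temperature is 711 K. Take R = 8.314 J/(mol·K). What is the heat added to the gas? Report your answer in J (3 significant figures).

Constant volume ⇒ W = 0, so Q = ΔU = nCᵥΔT with Cᵥ = 3R/2 = 12.47 J/(mol·K).
ΔU = (1.72)(12.47)(711 − 548) = 3496 J.

Q ≈ 3500 J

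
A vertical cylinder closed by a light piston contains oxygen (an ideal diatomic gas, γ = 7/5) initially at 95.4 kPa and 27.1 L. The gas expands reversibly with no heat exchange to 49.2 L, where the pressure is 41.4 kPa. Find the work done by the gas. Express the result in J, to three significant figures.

W ≈ 1370 J

Adiabatic: W = (P₁V₁ − P₂V₂)/(γ − 1) with γ = 7/5.
P₁V₁ = 2585 J, P₂V₂ = 2037 J.
W = (2585 − 2037) / 0.4 = 1371 J.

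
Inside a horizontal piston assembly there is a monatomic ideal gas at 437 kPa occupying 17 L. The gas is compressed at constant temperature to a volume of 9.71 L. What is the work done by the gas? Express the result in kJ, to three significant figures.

W ≈ -4.16 kJ

Isothermal: W = nRT ln(V₂/V₁) = P₁V₁ ln(V₂/V₁).
P₁V₁ = (437 kPa)(17 L) = 7429 J.
W = 7429 × ln(9.71/17) = 7429 × -0.5601
W_by_gas = -4161 J.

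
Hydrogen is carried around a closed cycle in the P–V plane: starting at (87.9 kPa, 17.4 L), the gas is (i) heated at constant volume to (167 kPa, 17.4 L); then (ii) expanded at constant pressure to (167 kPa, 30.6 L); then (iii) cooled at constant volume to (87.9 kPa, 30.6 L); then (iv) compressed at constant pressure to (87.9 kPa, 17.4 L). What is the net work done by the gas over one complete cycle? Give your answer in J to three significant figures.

Constant-volume legs do no work.
W(ii) = (167)(30.6 − 17.4) = 2204 J; W(iv) = (87.9)(17.4 − 30.6) = -1160 J.
W_net = 2204 − 1160 = 1044 J (the clockwise enclosed area).

W_net ≈ 1040 J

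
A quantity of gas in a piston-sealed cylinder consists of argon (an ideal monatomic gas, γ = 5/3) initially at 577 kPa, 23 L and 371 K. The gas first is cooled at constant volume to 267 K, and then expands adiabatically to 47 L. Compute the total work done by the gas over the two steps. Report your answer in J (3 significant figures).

W_total ≈ 5430 J

Step 1 (isochoric): W = 0 (constant volume).
After step 1: P = 415.3 kPa (V unchanged).
Step 2 (adiabatic): W = (P₁V₁ − P₂V₂)/(γ−1) = (9551 − 5931)/0.667 = 5430 J.
W_total = 0 + 5430 = 5430 J.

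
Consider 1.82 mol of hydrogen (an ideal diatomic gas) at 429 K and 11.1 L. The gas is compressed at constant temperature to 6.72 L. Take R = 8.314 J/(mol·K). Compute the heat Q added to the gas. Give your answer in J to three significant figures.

Q ≈ -3260 J

Isothermal ⇒ ΔU = 0, so Q = W = nRT ln(V₂/V₁).
Q = (1.82)(8.314)(429) ln(6.72/11.1) = 6491 × -0.5019 = -3258 J.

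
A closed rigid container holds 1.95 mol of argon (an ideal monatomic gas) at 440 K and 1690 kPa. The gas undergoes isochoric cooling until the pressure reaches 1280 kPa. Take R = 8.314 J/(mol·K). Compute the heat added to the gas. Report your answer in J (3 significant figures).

Constant volume ⇒ W = 0, so Q = ΔU = nCᵥΔT with Cᵥ = 3R/2 = 12.47 J/(mol·K).
At constant V, T₂/T₁ = P₂/P₁ ⇒ ΔT = T₁(P₂/P₁ − 1) = 440·(1280/1690 − 1) = -106.7 K.
ΔU = (1.95)(12.47)(-106.7) = -2596 J.

Q ≈ -2600 J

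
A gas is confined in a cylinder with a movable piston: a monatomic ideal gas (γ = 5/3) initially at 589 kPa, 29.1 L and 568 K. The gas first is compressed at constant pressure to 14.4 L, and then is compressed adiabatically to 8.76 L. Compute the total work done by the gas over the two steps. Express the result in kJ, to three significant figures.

W_total ≈ -13.7 kJ

Step 1 (isobaric): W = PΔV = (589 kPa)(14.4 − 29.1 L) = -8658 J.
After step 1: P = 589 kPa, V = 14.4 L, T = 281.1 K.
Step 2 (adiabatic): W = (P₁V₁ − P₂V₂)/(γ−1) = (8482 − 11814)/0.667 = -4998 J.
W_total = -8658 − 4998 = -13656 J.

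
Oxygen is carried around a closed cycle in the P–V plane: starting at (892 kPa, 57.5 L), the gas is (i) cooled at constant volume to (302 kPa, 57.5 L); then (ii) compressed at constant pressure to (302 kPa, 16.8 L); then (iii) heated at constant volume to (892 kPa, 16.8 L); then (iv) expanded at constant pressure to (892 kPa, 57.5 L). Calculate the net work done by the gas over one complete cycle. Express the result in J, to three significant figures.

W_net ≈ 24000 J

Constant-volume legs do no work.
W(ii) = (302)(16.8 − 57.5) = -12291 J; W(iv) = (892)(57.5 − 16.8) = 36304 J.
W_net = -12291 + 36304 = 24013 J (the clockwise enclosed area).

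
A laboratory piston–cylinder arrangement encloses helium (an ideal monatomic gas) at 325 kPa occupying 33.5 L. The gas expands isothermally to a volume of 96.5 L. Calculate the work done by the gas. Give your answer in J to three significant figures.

W ≈ 11500 J

Isothermal: W = nRT ln(V₂/V₁) = P₁V₁ ln(V₂/V₁).
P₁V₁ = (325 kPa)(33.5 L) = 10888 J.
W = 10888 × ln(96.5/33.5) = 10888 × 1.058
W_by_gas = 11519 J.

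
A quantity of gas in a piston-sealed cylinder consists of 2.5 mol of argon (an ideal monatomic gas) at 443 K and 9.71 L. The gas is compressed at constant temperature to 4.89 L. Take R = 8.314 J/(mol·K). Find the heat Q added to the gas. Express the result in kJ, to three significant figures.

Q ≈ -6.32 kJ

Isothermal ⇒ ΔU = 0, so Q = W = nRT ln(V₂/V₁).
Q = (2.5)(8.314)(443) ln(4.89/9.71) = 9208 × -0.686 = -6316 J.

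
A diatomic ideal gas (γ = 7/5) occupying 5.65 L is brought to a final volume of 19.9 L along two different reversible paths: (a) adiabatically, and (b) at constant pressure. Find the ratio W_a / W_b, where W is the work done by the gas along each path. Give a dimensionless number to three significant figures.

Path (a) adiabatic: W = P₁V₁(1 − (V₁/V₂)^(γ−1))/(γ−1) → W_a/(P₁V₁) = 0.9892.
Path (b) isobaric: W = P₁(V₂ − V₁) → W_b/(P₁V₁) = 2.522.
W_a / W_b = 0.9892 / 2.522 = 0.3922.

W_a / W_b ≈ 0.392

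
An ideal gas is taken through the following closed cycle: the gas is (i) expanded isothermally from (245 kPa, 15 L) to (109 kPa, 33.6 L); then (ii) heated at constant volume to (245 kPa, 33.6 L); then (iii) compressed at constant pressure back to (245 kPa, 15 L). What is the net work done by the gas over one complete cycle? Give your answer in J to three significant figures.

Leg (i): W = PᵢVᵢ ln(V_f/Vᵢ) = (3675) ln(33.6/15) = 2964 J.
Leg (ii): W = 0.
Leg (iii): W = PΔV = (245)(15 − 33.6) = -4557 J.
W_net = 2964 − 4557 = -1593 J.

W_net ≈ -1590 J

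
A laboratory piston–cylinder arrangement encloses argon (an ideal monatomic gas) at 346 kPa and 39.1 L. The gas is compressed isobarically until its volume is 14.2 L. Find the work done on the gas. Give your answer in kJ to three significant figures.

Isobaric: W = P ΔV.
W = (346 kPa)(14.2 − 39.1 L) = (346)(-24.9) = -8615 J.
Work on gas = −W_by = 8615 J.

W ≈ 8.62 kJ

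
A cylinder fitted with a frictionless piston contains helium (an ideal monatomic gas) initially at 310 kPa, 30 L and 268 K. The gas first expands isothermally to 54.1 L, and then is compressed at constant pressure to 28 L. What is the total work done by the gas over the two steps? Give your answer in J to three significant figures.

W_total ≈ 997 J

Step 1 (isothermal): W = P₁V₁ ln(V₂/V₁) = (9300) ln(54.1/30) = 5484 J.
After step 1: P = 171.9 kPa, V = 54.1 L, T = 268 K.
Step 2 (isobaric): W = PΔV = (171.9 kPa)(28 − 54.1 L) = -4487 J.
W_total = 5484 − 4487 = 996.9 J.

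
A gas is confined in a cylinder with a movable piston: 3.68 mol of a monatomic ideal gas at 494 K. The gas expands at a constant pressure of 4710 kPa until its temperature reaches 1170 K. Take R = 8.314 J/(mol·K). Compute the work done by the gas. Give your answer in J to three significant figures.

W ≈ 20700 J

Isobaric: W = P ΔV = nR ΔT.
W = (3.68)(8.314)(1170 − 494) = 20683 J.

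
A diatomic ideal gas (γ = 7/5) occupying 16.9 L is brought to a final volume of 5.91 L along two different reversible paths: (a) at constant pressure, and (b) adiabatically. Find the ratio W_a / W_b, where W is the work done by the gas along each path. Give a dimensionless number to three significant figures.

Path (a) isobaric: W = P₁(V₂ − V₁) → W_a/(P₁V₁) = -0.6503.
Path (b) adiabatic: W = P₁V₁(1 − (V₁/V₂)^(γ−1))/(γ−1) → W_b/(P₁V₁) = -1.306.
W_a / W_b = -0.6503 / -1.306 = 0.498.

W_a / W_b ≈ 0.498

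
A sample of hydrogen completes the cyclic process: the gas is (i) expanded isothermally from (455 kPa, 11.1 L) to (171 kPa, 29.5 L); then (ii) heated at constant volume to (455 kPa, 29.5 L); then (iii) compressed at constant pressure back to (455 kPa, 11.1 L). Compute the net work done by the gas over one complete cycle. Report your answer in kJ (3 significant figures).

W_net ≈ -3.44 kJ

Leg (i): W = PᵢVᵢ ln(V_f/Vᵢ) = (5050) ln(29.5/11.1) = 4937 J.
Leg (ii): W = 0.
Leg (iii): W = PΔV = (455)(11.1 − 29.5) = -8372 J.
W_net = 4937 − 8372 = -3435 J.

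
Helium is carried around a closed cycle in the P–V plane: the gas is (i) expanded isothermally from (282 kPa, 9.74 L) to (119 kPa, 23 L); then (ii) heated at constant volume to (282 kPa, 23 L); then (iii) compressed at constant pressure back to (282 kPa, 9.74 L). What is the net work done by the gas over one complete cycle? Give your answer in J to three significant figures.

Leg (i): W = PᵢVᵢ ln(V_f/Vᵢ) = (2747) ln(23/9.74) = 2360 J.
Leg (ii): W = 0.
Leg (iii): W = PΔV = (282)(9.74 − 23) = -3739 J.
W_net = 2360 − 3739 = -1379 J.

W_net ≈ -1380 J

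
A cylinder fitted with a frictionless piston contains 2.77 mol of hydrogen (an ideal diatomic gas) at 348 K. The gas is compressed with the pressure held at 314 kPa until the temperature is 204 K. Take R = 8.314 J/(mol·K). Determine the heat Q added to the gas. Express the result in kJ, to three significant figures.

Isobaric: W = nRΔT = (2.77)(8.314)(-144) = -3316 J.
ΔU = nCᵥΔT with Cᵥ = 5R/2: ΔU = (2.77)(20.79)(-144) = -8291 J.
Q = ΔU + W = -8291 − 3316 = -11607 J.

Q ≈ -11.6 kJ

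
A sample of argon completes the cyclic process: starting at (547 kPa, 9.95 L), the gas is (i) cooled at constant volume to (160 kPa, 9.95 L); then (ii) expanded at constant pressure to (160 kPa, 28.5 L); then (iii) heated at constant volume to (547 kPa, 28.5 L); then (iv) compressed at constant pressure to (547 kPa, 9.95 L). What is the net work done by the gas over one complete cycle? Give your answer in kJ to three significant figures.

W_net ≈ -7.18 kJ

Constant-volume legs do no work.
W(ii) = (160)(28.5 − 9.95) = 2968 J; W(iv) = (547)(9.95 − 28.5) = -10147 J.
W_net = 2968 − 10147 = -7179 J (the counter-clockwise enclosed area).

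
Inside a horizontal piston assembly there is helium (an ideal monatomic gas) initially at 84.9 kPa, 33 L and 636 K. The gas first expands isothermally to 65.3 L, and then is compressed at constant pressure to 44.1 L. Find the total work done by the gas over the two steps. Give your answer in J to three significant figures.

Step 1 (isothermal): W = P₁V₁ ln(V₂/V₁) = (2802) ln(65.3/33) = 1912 J.
After step 1: P = 42.91 kPa, V = 65.3 L, T = 636 K.
Step 2 (isobaric): W = PΔV = (42.91 kPa)(44.1 − 65.3 L) = -909.6 J.
W_total = 1912 − 909.6 = 1003 J.

W_total ≈ 1000 J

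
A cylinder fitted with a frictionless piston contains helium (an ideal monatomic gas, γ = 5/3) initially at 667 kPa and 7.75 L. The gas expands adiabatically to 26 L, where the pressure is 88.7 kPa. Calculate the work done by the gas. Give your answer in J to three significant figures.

Adiabatic: W = (P₁V₁ − P₂V₂)/(γ − 1) with γ = 5/3.
P₁V₁ = 5169 J, P₂V₂ = 2306 J.
W = (5169 − 2306) / 0.6667 = 4295 J.

W ≈ 4290 J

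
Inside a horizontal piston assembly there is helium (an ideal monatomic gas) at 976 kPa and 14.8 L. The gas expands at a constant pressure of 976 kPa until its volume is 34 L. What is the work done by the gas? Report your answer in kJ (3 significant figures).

W ≈ 18.7 kJ

Isobaric: W = P ΔV.
W = (976 kPa)(34 − 14.8 L) = (976)(19.2) = 18739 J.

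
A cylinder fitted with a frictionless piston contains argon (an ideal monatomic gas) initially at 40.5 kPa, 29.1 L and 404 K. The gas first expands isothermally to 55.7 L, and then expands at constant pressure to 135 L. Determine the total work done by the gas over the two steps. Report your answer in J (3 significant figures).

Step 1 (isothermal): W = P₁V₁ ln(V₂/V₁) = (1179) ln(55.7/29.1) = 765.2 J.
After step 1: P = 21.16 kPa, V = 55.7 L, T = 404 K.
Step 2 (isobaric): W = PΔV = (21.16 kPa)(135 − 55.7 L) = 1678 J.
W_total = 765.2 + 1678 = 2443 J.

W_total ≈ 2440 J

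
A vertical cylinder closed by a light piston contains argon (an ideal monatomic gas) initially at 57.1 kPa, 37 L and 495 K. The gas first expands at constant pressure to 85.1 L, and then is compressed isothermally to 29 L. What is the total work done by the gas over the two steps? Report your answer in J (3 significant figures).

Step 1 (isobaric): W = PΔV = (57.1 kPa)(85.1 − 37 L) = 2747 J.
After step 1: P = 57.1 kPa, V = 85.1 L, T = 1138 K.
Step 2 (isothermal): W = P₁V₁ ln(V₂/V₁) = (4859) ln(29/85.1) = -5231 J.
W_total = 2747 − 5231 = -2485 J.

W_total ≈ -2480 J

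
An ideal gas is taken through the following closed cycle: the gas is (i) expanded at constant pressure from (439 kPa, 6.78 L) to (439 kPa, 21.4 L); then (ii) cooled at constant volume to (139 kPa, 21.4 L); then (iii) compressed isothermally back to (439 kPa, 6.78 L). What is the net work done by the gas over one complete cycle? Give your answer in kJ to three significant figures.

W_net ≈ 3.00 kJ

Leg (i): W = PΔV = (439)(21.4 − 6.78) = 6418 J.
Leg (ii): W = 0.
Leg (iii): W = PᵢVᵢ ln(V_f/Vᵢ) = (2975) ln(6.78/21.4) = -3419 J.
W_net = 6418 − 3419 = 2999 J.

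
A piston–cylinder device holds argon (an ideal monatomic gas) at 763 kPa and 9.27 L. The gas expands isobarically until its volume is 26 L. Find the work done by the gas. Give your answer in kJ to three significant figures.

Isobaric: W = P ΔV.
W = (763 kPa)(26 − 9.27 L) = (763)(16.73) = 12765 J.

W ≈ 12.8 kJ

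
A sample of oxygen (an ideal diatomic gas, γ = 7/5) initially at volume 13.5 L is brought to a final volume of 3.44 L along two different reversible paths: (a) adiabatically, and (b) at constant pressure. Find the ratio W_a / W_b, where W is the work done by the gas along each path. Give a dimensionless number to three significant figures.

W_a / W_b ≈ 2.44

Path (a) adiabatic: W = P₁V₁(1 − (V₁/V₂)^(γ−1))/(γ−1) → W_a/(P₁V₁) = -1.82.
Path (b) isobaric: W = P₁(V₂ − V₁) → W_b/(P₁V₁) = -0.7452.
W_a / W_b = -1.82 / -0.7452 = 2.442.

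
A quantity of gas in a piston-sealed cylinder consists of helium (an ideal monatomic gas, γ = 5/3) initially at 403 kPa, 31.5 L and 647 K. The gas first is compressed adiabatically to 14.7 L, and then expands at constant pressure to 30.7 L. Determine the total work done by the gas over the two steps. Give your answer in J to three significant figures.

W_total ≈ 10400 J

Step 1 (adiabatic): W = (P₁V₁ − P₂V₂)/(γ−1) = (12694 − 21100)/0.667 = -12608 J.
After step 1: P = 1435 kPa, V = 14.7 L, T = 1075 K.
Step 2 (isobaric): W = PΔV = (1435 kPa)(30.7 − 14.7 L) = 22966 J.
W_total = -12608 + 22966 = 10358 J.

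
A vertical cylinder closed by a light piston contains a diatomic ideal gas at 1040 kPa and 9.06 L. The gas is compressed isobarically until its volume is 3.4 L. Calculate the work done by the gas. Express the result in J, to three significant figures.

Isobaric: W = P ΔV.
W = (1040 kPa)(3.4 − 9.06 L) = (1040)(-5.66) = -5886 J.

W ≈ -5890 J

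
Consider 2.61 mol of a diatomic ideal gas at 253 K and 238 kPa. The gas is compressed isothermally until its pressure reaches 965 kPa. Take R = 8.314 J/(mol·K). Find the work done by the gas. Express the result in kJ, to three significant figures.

Isothermal process: W = nRT ln(V₂/V₁) = nRT ln(P₁/P₂).
W = (2.61)(8.314)(253) × ln(238/965)
  = 5490 × ln(0.2466) = 5490 × -1.4
W_by_gas = -7685 J.

W ≈ -7.69 kJ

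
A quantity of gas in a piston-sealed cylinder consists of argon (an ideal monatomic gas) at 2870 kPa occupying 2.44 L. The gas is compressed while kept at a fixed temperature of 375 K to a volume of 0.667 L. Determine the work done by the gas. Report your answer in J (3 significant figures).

W ≈ -9080 J

Isothermal: W = nRT ln(V₂/V₁) = P₁V₁ ln(V₂/V₁).
P₁V₁ = (2870 kPa)(2.44 L) = 7003 J.
W = 7003 × ln(0.667/2.44) = 7003 × -1.297
W_by_gas = -9082 J.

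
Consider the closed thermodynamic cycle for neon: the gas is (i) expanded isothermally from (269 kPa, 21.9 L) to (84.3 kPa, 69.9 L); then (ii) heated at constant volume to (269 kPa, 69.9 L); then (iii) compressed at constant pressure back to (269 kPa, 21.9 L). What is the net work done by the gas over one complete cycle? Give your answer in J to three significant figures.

Leg (i): W = PᵢVᵢ ln(V_f/Vᵢ) = (5891) ln(69.9/21.9) = 6837 J.
Leg (ii): W = 0.
Leg (iii): W = PΔV = (269)(21.9 − 69.9) = -12912 J.
W_net = 6837 − 12912 = -6075 J.

W_net ≈ -6070 J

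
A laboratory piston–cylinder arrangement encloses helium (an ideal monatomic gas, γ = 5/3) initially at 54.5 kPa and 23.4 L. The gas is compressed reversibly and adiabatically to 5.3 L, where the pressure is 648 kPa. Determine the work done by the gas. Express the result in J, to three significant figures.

Adiabatic: W = (P₁V₁ − P₂V₂)/(γ − 1) with γ = 5/3.
P₁V₁ = 1275 J, P₂V₂ = 3434 J.
W = (1275 − 3434) / 0.6667 = -3239 J.

W ≈ -3240 J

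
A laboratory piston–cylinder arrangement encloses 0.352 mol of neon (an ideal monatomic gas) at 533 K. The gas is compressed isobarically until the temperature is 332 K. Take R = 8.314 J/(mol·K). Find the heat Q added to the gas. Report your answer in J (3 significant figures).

Q ≈ -1470 J

Isobaric: W = nRΔT = (0.352)(8.314)(-201) = -588.2 J.
ΔU = nCᵥΔT with Cᵥ = 3R/2: ΔU = (0.352)(12.47)(-201) = -882.3 J.
Q = ΔU + W = -882.3 − 588.2 = -1471 J.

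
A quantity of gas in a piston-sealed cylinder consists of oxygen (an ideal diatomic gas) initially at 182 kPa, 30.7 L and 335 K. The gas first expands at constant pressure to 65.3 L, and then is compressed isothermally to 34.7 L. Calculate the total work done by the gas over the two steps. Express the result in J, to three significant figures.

Step 1 (isobaric): W = PΔV = (182 kPa)(65.3 − 30.7 L) = 6297 J.
After step 1: P = 182 kPa, V = 65.3 L, T = 712.6 K.
Step 2 (isothermal): W = P₁V₁ ln(V₂/V₁) = (11885) ln(34.7/65.3) = -7514 J.
W_total = 6297 − 7514 = -1217 J.

W_total ≈ -1220 J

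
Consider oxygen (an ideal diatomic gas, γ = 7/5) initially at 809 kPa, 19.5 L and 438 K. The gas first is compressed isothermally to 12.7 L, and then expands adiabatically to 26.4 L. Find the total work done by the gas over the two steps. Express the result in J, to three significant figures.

W_total ≈ 3240 J

Step 1 (isothermal): W = P₁V₁ ln(V₂/V₁) = (15776) ln(12.7/19.5) = -6765 J.
After step 1: P = 1242 kPa, V = 12.7 L, T = 438 K.
Step 2 (adiabatic): W = (P₁V₁ − P₂V₂)/(γ−1) = (15775 − 11772)/0.4 = 10008 J.
W_total = -6765 + 10008 = 3243 J.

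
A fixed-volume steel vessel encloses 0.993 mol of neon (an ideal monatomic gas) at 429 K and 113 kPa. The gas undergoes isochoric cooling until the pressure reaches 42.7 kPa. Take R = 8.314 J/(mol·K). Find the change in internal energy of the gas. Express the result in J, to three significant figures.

Constant volume ⇒ W = 0, so Q = ΔU = nCᵥΔT with Cᵥ = 3R/2 = 12.47 J/(mol·K).
At constant V, T₂/T₁ = P₂/P₁ ⇒ ΔT = T₁(P₂/P₁ − 1) = 429·(42.7/113 − 1) = -266.9 K.
ΔU = (0.993)(12.47)(-266.9) = -3305 J.

ΔU ≈ -3310 J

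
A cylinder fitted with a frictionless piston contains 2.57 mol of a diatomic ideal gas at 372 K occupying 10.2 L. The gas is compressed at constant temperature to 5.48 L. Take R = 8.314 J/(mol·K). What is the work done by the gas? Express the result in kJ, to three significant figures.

Isothermal: W = nRT ln(V₂/V₁).
W = (2.57)(8.314)(372) × ln(5.48/10.2)
  = 7949 × -0.6213
W_by_gas = -4938 J.

W ≈ -4.94 kJ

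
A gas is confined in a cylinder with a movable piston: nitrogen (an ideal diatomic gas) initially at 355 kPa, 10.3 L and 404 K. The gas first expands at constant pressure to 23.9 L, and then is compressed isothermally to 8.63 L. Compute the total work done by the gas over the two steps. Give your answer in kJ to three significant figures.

Step 1 (isobaric): W = PΔV = (355 kPa)(23.9 − 10.3 L) = 4828 J.
After step 1: P = 355 kPa, V = 23.9 L, T = 937.4 K.
Step 2 (isothermal): W = P₁V₁ ln(V₂/V₁) = (8484) ln(8.63/23.9) = -8643 J.
W_total = 4828 − 8643 = -3815 J.

W_total ≈ -3.81 kJ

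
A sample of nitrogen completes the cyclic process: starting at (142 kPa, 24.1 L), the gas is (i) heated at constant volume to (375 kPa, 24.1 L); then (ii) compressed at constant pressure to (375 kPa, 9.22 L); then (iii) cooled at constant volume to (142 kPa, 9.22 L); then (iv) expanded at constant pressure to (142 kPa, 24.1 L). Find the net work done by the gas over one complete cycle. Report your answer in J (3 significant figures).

W_net ≈ -3470 J

Constant-volume legs do no work.
W(ii) = (375)(9.22 − 24.1) = -5580 J; W(iv) = (142)(24.1 − 9.22) = 2113 J.
W_net = -5580 + 2113 = -3467 J (the counter-clockwise enclosed area).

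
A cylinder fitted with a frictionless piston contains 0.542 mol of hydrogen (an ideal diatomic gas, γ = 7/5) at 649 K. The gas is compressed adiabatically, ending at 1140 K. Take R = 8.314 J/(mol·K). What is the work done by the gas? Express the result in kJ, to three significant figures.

Adiabatic ⇒ Q = 0, so W_by = −ΔU = nCᵥ(T₁ − T₂).
Cᵥ = 5R/2 = 20.79 J/(mol·K).
W = (0.542)(20.79)(649 − 1140) = -5531 J.

W ≈ -5.53 kJ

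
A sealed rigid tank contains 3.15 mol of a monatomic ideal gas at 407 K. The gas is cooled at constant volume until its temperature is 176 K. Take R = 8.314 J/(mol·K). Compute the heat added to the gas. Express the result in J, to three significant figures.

Constant volume ⇒ W = 0, so Q = ΔU = nCᵥΔT with Cᵥ = 3R/2 = 12.47 J/(mol·K).
ΔU = (3.15)(12.47)(176 − 407) = -9075 J.

Q ≈ -9070 J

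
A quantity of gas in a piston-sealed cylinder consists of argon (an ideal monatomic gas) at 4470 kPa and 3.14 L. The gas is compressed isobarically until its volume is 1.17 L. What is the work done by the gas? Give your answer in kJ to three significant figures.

W ≈ -8.81 kJ

Isobaric: W = P ΔV.
W = (4470 kPa)(1.17 − 3.14 L) = (4470)(-1.97) = -8806 J.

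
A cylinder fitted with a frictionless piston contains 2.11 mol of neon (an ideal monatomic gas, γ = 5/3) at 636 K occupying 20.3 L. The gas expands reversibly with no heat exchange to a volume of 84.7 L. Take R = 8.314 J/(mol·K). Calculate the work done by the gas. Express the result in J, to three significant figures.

Adiabatic: TV^(γ−1) = const with γ = 5/3.
T₂ = T₁ (V₁/V₂)^(γ−1) = 636 × (20.3/84.7)^0.667 = 636 × 0.3858 = 245.4 K.
W_by = nCᵥ(T₁ − T₂) = (2.11)(12.47)(636 − 245.4) = 10278 J.

W ≈ 10300 J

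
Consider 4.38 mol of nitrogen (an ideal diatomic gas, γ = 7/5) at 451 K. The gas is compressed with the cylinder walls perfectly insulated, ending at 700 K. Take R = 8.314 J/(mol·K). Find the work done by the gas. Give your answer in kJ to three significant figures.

Adiabatic ⇒ Q = 0, so W_by = −ΔU = nCᵥ(T₁ − T₂).
Cᵥ = 5R/2 = 20.79 J/(mol·K).
W = (4.38)(20.79)(451 − 700) = -22669 J.

W ≈ -22.7 kJ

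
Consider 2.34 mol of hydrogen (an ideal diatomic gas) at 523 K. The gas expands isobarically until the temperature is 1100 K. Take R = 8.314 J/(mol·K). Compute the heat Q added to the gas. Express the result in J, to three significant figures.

Isobaric: W = nRΔT = (2.34)(8.314)(577) = 11225 J.
ΔU = nCᵥΔT with Cᵥ = 5R/2: ΔU = (2.34)(20.79)(577) = 28063 J.
Q = ΔU + W = 28063 + 11225 = 39289 J.

Q ≈ 39300 J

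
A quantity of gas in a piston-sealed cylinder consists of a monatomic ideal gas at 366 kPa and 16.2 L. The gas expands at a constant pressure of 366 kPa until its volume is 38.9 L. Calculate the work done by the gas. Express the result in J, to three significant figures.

W ≈ 8310 J

Isobaric: W = P ΔV.
W = (366 kPa)(38.9 − 16.2 L) = (366)(22.7) = 8308 J.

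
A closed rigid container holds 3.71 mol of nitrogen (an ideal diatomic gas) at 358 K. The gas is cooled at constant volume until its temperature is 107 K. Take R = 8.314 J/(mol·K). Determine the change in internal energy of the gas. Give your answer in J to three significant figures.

ΔU ≈ -19400 J

Constant volume ⇒ W = 0, so Q = ΔU = nCᵥΔT with Cᵥ = 5R/2 = 20.79 J/(mol·K).
ΔU = (3.71)(20.79)(107 − 358) = -19355 J.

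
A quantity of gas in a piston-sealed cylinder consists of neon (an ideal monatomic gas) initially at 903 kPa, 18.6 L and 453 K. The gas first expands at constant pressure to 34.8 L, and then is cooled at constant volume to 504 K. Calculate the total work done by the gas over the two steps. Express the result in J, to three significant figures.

Step 1 (isobaric): W = PΔV = (903 kPa)(34.8 − 18.6 L) = 14629 J.
Step 2 (isochoric): W = 0 (constant volume).
W_total = 14629 + 0 = 14629 J.

W_total ≈ 14600 J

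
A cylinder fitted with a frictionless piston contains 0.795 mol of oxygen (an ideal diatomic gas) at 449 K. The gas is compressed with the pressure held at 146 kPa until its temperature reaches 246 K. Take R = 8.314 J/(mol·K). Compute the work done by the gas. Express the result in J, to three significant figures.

Isobaric: W = P ΔV = nR ΔT.
W = (0.795)(8.314)(246 − 449) = -1342 J.

W ≈ -1340 J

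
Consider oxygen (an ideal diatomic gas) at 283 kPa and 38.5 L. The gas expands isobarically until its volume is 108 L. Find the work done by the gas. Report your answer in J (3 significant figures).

Isobaric: W = P ΔV.
W = (283 kPa)(108 − 38.5 L) = (283)(69.5) = 19668 J.

W ≈ 19700 J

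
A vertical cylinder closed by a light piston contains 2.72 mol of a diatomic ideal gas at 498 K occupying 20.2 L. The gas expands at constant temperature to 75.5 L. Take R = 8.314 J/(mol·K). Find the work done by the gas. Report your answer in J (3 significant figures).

Isothermal: W = nRT ln(V₂/V₁).
W = (2.72)(8.314)(498) × ln(75.5/20.2)
  = 11262 × 1.318
W_by_gas = 14848 J.

W ≈ 14800 J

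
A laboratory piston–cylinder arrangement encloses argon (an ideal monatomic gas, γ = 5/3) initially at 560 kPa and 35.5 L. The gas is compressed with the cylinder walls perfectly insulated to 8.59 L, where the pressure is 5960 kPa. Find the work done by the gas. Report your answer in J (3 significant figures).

Adiabatic: W = (P₁V₁ − P₂V₂)/(γ − 1) with γ = 5/3.
P₁V₁ = 19880 J, P₂V₂ = 51196 J.
W = (19880 − 51196) / 0.6667 = -46975 J.

W ≈ -47000 J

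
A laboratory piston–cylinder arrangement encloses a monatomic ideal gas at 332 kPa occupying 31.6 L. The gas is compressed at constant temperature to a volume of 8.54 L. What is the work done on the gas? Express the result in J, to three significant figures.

Isothermal: W = nRT ln(V₂/V₁) = P₁V₁ ln(V₂/V₁).
P₁V₁ = (332 kPa)(31.6 L) = 10491 J.
W = 10491 × ln(8.54/31.6) = 10491 × -1.308
W_by_gas = -13727 J; work on gas = −W_by = 13727 J.

W ≈ 13700 J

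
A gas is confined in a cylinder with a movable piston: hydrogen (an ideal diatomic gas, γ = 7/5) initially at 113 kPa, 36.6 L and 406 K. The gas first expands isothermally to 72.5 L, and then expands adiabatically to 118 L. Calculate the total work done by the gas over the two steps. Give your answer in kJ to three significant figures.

W_total ≈ 4.66 kJ

Step 1 (isothermal): W = P₁V₁ ln(V₂/V₁) = (4136) ln(72.5/36.6) = 2827 J.
After step 1: P = 57.05 kPa, V = 72.5 L, T = 406 K.
Step 2 (adiabatic): W = (P₁V₁ − P₂V₂)/(γ−1) = (4136 − 3404)/0.4 = 1830 J.
W_total = 2827 + 1830 = 4657 J.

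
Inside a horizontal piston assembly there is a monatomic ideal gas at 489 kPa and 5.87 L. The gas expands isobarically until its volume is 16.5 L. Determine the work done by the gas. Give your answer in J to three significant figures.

W ≈ 5200 J

Isobaric: W = P ΔV.
W = (489 kPa)(16.5 − 5.87 L) = (489)(10.63) = 5198 J.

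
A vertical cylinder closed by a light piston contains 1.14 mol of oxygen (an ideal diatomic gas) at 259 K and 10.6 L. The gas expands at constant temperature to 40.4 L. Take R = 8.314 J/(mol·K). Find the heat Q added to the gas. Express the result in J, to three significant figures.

Q ≈ 3280 J

Isothermal ⇒ ΔU = 0, so Q = W = nRT ln(V₂/V₁).
Q = (1.14)(8.314)(259) ln(40.4/10.6) = 2455 × 1.338 = 3284 J.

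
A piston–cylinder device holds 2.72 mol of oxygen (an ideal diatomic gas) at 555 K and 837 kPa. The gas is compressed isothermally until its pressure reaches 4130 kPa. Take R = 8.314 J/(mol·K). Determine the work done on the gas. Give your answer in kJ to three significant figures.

W ≈ 20.0 kJ

Isothermal process: W = nRT ln(V₂/V₁) = nRT ln(P₁/P₂).
W = (2.72)(8.314)(555) × ln(837/4130)
  = 12551 × ln(0.2027) = 12551 × -1.596
W_by_gas = -20034 J; work on gas = −W_by = 20034 J.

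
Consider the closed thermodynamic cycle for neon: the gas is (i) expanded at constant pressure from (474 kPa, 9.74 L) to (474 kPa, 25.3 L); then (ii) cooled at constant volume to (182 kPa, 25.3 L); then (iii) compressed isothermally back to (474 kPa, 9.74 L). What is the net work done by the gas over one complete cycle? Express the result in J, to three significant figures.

W_net ≈ 2980 J

Leg (i): W = PΔV = (474)(25.3 − 9.74) = 7375 J.
Leg (ii): W = 0.
Leg (iii): W = PᵢVᵢ ln(V_f/Vᵢ) = (4605) ln(9.74/25.3) = -4395 J.
W_net = 7375 − 4395 = 2980 J.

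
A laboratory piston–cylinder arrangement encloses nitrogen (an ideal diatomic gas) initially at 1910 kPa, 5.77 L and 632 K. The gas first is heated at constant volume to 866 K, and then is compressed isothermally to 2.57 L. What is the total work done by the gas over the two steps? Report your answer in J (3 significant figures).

W_total ≈ -12200 J

Step 1 (isochoric): W = 0 (constant volume).
After step 1: P = 2617 kPa (V unchanged).
Step 2 (isothermal): W = P₁V₁ ln(V₂/V₁) = (15101) ln(2.57/5.77) = -12213 J.
W_total = 0 − 12213 = -12213 J.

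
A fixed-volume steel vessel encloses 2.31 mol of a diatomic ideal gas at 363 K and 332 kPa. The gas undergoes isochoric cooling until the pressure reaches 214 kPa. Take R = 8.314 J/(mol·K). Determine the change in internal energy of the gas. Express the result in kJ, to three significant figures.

Constant volume ⇒ W = 0, so Q = ΔU = nCᵥΔT with Cᵥ = 5R/2 = 20.79 J/(mol·K).
At constant V, T₂/T₁ = P₂/P₁ ⇒ ΔT = T₁(P₂/P₁ − 1) = 363·(214/332 − 1) = -129 K.
ΔU = (2.31)(20.79)(-129) = -6195 J.

ΔU ≈ -6.19 kJ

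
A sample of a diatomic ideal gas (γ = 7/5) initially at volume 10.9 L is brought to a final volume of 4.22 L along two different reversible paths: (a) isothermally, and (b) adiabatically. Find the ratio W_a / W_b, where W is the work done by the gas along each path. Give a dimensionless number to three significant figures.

W_a / W_b ≈ 0.822

Path (a) isothermal: W = P₁V₁ ln(V₂/V₁) → W_a/(P₁V₁) = -0.9489.
Path (b) adiabatic: W = P₁V₁(1 − (V₁/V₂)^(γ−1))/(γ−1) → W_b/(P₁V₁) = -1.154.
W_a / W_b = -0.9489 / -1.154 = 0.8222.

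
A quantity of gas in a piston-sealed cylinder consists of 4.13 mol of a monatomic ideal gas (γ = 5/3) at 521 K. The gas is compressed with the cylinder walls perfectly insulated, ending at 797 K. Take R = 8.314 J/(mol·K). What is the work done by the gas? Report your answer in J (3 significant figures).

Adiabatic ⇒ Q = 0, so W_by = −ΔU = nCᵥ(T₁ − T₂).
Cᵥ = 3R/2 = 12.47 J/(mol·K).
W = (4.13)(12.47)(521 − 797) = -14215 J.

W ≈ -14200 J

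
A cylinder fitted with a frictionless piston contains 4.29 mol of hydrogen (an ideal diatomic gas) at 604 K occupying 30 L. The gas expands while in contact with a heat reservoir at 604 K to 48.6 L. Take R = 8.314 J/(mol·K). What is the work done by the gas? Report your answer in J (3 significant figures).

Isothermal: W = nRT ln(V₂/V₁).
W = (4.29)(8.314)(604) × ln(48.6/30)
  = 21543 × 0.4824
W_by_gas = 10393 J.

W ≈ 10400 J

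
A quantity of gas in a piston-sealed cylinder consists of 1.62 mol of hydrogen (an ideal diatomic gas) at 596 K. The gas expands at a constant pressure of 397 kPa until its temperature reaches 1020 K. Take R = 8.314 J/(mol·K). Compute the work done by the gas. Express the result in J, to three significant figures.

W ≈ 5710 J

Isobaric: W = P ΔV = nR ΔT.
W = (1.62)(8.314)(1020 − 596) = 5711 J.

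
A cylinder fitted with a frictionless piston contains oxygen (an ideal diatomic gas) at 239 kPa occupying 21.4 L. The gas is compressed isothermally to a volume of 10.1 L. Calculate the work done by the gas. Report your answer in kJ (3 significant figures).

Isothermal: W = nRT ln(V₂/V₁) = P₁V₁ ln(V₂/V₁).
P₁V₁ = (239 kPa)(21.4 L) = 5115 J.
W = 5115 × ln(10.1/21.4) = 5115 × -0.7509
W_by_gas = -3840 J.

W ≈ -3.84 kJ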